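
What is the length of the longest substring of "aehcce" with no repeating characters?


Input: "aehcce"
Sliding window (track last position of each char):
  Position 0 ('a'): window [0,0] length 1 -- new best
  Position 1 ('e'): window [0,1] length 2 -- new best
  Position 2 ('h'): window [0,2] length 3 -- new best
  Position 3 ('c'): window [0,3] length 4 -- new best
  Position 4 ('c'): repeat (last at 3), move window start to 4
  Position 4 ('c'): window [4,4] length 1
  Position 5 ('e'): window [4,5] length 2
Longest substring with no repeats: "aehc" with length 4

4


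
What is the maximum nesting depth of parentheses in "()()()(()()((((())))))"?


Input: "()()()(()()((((())))))"
Tracking depth:
  Position 0 '(': depth becomes 1
  Position 1 ')': depth becomes 0
  Position 2 '(': depth becomes 1
  Position 3 ')': depth becomes 0
  Position 4 '(': depth becomes 1
  Position 5 ')': depth becomes 0
  Position 6 '(': depth becomes 1
  Position 7 '(': depth becomes 2
  Position 8 ')': depth becomes 1
  Position 9 '(': depth becomes 2
  Position 10 ')': depth becomes 1
  Position 11 '(': depth becomes 2
  Position 12 '(': depth becomes 3
  Position 13 '(': depth becomes 4
  Position 14 '(': depth becomes 5
  Position 15 '(': depth becomes 6
  Position 16 ')': depth becomes 5
  Position 17 ')': depth becomes 4
  Position 18 ')': depth becomes 3
  Position 19 ')': depth becomes 2
  Position 20 ')': depth becomes 1
  Position 21 ')': depth becomes 0
Maximum depth reached: 6

6


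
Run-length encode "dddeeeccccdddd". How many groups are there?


Input: dddeeeccccdddd
Scanning for consecutive runs:
  Group 1: 'd' x 3 (positions 0-2)
  Group 2: 'e' x 3 (positions 3-5)
  Group 3: 'c' x 4 (positions 6-9)
  Group 4: 'd' x 4 (positions 10-13)
Total groups: 4

4


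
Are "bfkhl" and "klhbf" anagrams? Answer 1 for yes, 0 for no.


Strings: "bfkhl", "klhbf"
Sorted first:  bfhkl
Sorted second: bfhkl
Sorted forms match => anagrams

1


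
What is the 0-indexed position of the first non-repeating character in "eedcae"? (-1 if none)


Input: eedcae
Character frequencies:
  'a': 1
  'c': 1
  'd': 1
  'e': 3
Scanning left to right for freq == 1:
  Position 0 ('e'): freq=3, skip
  Position 1 ('e'): freq=3, skip
  Position 2 ('d'): unique! => answer = 2

2


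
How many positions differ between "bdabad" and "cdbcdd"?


Comparing "bdabad" and "cdbcdd" position by position:
  Position 0: 'b' vs 'c' => DIFFER
  Position 1: 'd' vs 'd' => same
  Position 2: 'a' vs 'b' => DIFFER
  Position 3: 'b' vs 'c' => DIFFER
  Position 4: 'a' vs 'd' => DIFFER
  Position 5: 'd' vs 'd' => same
Positions that differ: 4

4


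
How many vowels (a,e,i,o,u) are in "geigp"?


Input: geigp
Checking each character:
  'g' at position 0: consonant
  'e' at position 1: vowel (running total: 1)
  'i' at position 2: vowel (running total: 2)
  'g' at position 3: consonant
  'p' at position 4: consonant
Total vowels: 2

2


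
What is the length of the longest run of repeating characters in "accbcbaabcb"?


Input: "accbcbaabcb"
Scanning for longest run:
  Position 1 ('c'): new char, reset run to 1
  Position 2 ('c'): continues run of 'c', length=2
  Position 3 ('b'): new char, reset run to 1
  Position 4 ('c'): new char, reset run to 1
  Position 5 ('b'): new char, reset run to 1
  Position 6 ('a'): new char, reset run to 1
  Position 7 ('a'): continues run of 'a', length=2
  Position 8 ('b'): new char, reset run to 1
  Position 9 ('c'): new char, reset run to 1
  Position 10 ('b'): new char, reset run to 1
Longest run: 'c' with length 2

2


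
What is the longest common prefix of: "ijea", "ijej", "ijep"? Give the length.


Words: ijea, ijej, ijep
  Position 0: all 'i' => match
  Position 1: all 'j' => match
  Position 2: all 'e' => match
  Position 3: ('a', 'j', 'p') => mismatch, stop
LCP = "ije" (length 3)

3


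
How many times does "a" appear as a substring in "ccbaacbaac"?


Searching for "a" in "ccbaacbaac"
Scanning each position:
  Position 0: "c" => no
  Position 1: "c" => no
  Position 2: "b" => no
  Position 3: "a" => MATCH
  Position 4: "a" => MATCH
  Position 5: "c" => no
  Position 6: "b" => no
  Position 7: "a" => MATCH
  Position 8: "a" => MATCH
  Position 9: "c" => no
Total occurrences: 4

4


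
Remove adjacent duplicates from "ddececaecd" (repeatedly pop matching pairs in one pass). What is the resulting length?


Input: ddececaecd
Stack-based adjacent duplicate removal:
  Read 'd': push. Stack: d
  Read 'd': matches stack top 'd' => pop. Stack: (empty)
  Read 'e': push. Stack: e
  Read 'c': push. Stack: ec
  Read 'e': push. Stack: ece
  Read 'c': push. Stack: ecec
  Read 'a': push. Stack: ececa
  Read 'e': push. Stack: ececae
  Read 'c': push. Stack: ececaec
  Read 'd': push. Stack: ececaecd
Final stack: "ececaecd" (length 8)

8


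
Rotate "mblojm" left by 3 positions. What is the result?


Input: "mblojm", rotate left by 3
First 3 characters: "mbl"
Remaining characters: "ojm"
Concatenate remaining + first: "ojm" + "mbl" = "ojmmbl"

ojmmbl


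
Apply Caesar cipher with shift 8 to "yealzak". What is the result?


Caesar cipher: shift "yealzak" by 8
  'y' (pos 24) + 8 = pos 6 = 'g'
  'e' (pos 4) + 8 = pos 12 = 'm'
  'a' (pos 0) + 8 = pos 8 = 'i'
  'l' (pos 11) + 8 = pos 19 = 't'
  'z' (pos 25) + 8 = pos 7 = 'h'
  'a' (pos 0) + 8 = pos 8 = 'i'
  'k' (pos 10) + 8 = pos 18 = 's'
Result: gmithis

gmithis


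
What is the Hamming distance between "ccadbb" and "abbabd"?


Comparing "ccadbb" and "abbabd" position by position:
  Position 0: 'c' vs 'a' => differ
  Position 1: 'c' vs 'b' => differ
  Position 2: 'a' vs 'b' => differ
  Position 3: 'd' vs 'a' => differ
  Position 4: 'b' vs 'b' => same
  Position 5: 'b' vs 'd' => differ
Total differences (Hamming distance): 5

5


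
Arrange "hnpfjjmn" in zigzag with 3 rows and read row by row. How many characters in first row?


Zigzag "hnpfjjmn" into 3 rows:
Placing characters:
  'h' => row 0
  'n' => row 1
  'p' => row 2
  'f' => row 1
  'j' => row 0
  'j' => row 1
  'm' => row 2
  'n' => row 1
Rows:
  Row 0: "hj"
  Row 1: "nfjn"
  Row 2: "pm"
First row length: 2

2


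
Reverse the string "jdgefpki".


Input: jdgefpki
Reading characters right to left:
  Position 7: 'i'
  Position 6: 'k'
  Position 5: 'p'
  Position 4: 'f'
  Position 3: 'e'
  Position 2: 'g'
  Position 1: 'd'
  Position 0: 'j'
Reversed: ikpfegdj

ikpfegdj


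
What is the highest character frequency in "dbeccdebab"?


Input: dbeccdebab
Character counts:
  'a': 1
  'b': 3
  'c': 2
  'd': 2
  'e': 2
Maximum frequency: 3

3


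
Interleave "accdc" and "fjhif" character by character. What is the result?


Interleaving "accdc" and "fjhif":
  Position 0: 'a' from first, 'f' from second => "af"
  Position 1: 'c' from first, 'j' from second => "cj"
  Position 2: 'c' from first, 'h' from second => "ch"
  Position 3: 'd' from first, 'i' from second => "di"
  Position 4: 'c' from first, 'f' from second => "cf"
Result: afcjchdicf

afcjchdicf


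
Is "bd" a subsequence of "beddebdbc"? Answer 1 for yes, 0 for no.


Check if "bd" is a subsequence of "beddebdbc"
Greedy scan:
  Position 0 ('b'): matches sub[0] = 'b'
  Position 1 ('e'): no match needed
  Position 2 ('d'): matches sub[1] = 'd'
  Position 3 ('d'): no match needed
  Position 4 ('e'): no match needed
  Position 5 ('b'): no match needed
  Position 6 ('d'): no match needed
  Position 7 ('b'): no match needed
  Position 8 ('c'): no match needed
All 2 characters matched => is a subsequence

1


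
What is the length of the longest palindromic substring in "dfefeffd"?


Input: "dfefeffd"
Checking substrings for palindromes:
  [1:6] "fefef" (len 5) => palindrome
  [1:4] "fef" (len 3) => palindrome
  [2:5] "efe" (len 3) => palindrome
  [3:6] "fef" (len 3) => palindrome
  [5:7] "ff" (len 2) => palindrome
Longest palindromic substring: "fefef" with length 5

5


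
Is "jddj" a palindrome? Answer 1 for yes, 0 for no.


Input: jddj
Reversed: jddj
  Compare pos 0 ('j') with pos 3 ('j'): match
  Compare pos 1 ('d') with pos 2 ('d'): match
Result: palindrome

1


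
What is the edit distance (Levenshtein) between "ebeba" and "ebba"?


Computing edit distance: "ebeba" -> "ebba"
DP table:
           e    b    b    a
      0    1    2    3    4
  e   1    0    1    2    3
  b   2    1    0    1    2
  e   3    2    1    1    2
  b   4    3    2    1    2
  a   5    4    3    2    1
Edit distance = dp[5][4] = 1

1


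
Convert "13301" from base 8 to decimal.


Input: "13301" in base 8
Positional expansion:
  Digit '1' (value 1) x 8^4 = 4096
  Digit '3' (value 3) x 8^3 = 1536
  Digit '3' (value 3) x 8^2 = 192
  Digit '0' (value 0) x 8^1 = 0
  Digit '1' (value 1) x 8^0 = 1
Sum = 5825

5825


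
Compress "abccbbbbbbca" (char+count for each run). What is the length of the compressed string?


Input: abccbbbbbbca
Runs:
  'a' x 1 => "a1"
  'b' x 1 => "b1"
  'c' x 2 => "c2"
  'b' x 6 => "b6"
  'c' x 1 => "c1"
  'a' x 1 => "a1"
Compressed: "a1b1c2b6c1a1"
Compressed length: 12

12


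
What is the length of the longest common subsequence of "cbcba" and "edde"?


LCS of "cbcba" and "edde"
DP table:
           e    d    d    e
      0    0    0    0    0
  c   0    0    0    0    0
  b   0    0    0    0    0
  c   0    0    0    0    0
  b   0    0    0    0    0
  a   0    0    0    0    0
LCS length = dp[5][4] = 0

0


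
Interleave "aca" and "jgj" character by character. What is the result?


Interleaving "aca" and "jgj":
  Position 0: 'a' from first, 'j' from second => "aj"
  Position 1: 'c' from first, 'g' from second => "cg"
  Position 2: 'a' from first, 'j' from second => "aj"
Result: ajcgaj

ajcgaj


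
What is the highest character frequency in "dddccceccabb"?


Input: dddccceccabb
Character counts:
  'a': 1
  'b': 2
  'c': 5
  'd': 3
  'e': 1
Maximum frequency: 5

5


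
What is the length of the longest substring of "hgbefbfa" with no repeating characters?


Input: "hgbefbfa"
Sliding window (track last position of each char):
  Position 0 ('h'): window [0,0] length 1 -- new best
  Position 1 ('g'): window [0,1] length 2 -- new best
  Position 2 ('b'): window [0,2] length 3 -- new best
  Position 3 ('e'): window [0,3] length 4 -- new best
  Position 4 ('f'): window [0,4] length 5 -- new best
  Position 5 ('b'): repeat (last at 2), move window start to 3
  Position 5 ('b'): window [3,5] length 3
  Position 6 ('f'): repeat (last at 4), move window start to 5
  Position 6 ('f'): window [5,6] length 2
  Position 7 ('a'): window [5,7] length 3
Longest substring with no repeats: "hgbef" with length 5

5


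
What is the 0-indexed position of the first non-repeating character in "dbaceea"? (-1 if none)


Input: dbaceea
Character frequencies:
  'a': 2
  'b': 1
  'c': 1
  'd': 1
  'e': 2
Scanning left to right for freq == 1:
  Position 0 ('d'): unique! => answer = 0

0


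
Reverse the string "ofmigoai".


Input: ofmigoai
Reading characters right to left:
  Position 7: 'i'
  Position 6: 'a'
  Position 5: 'o'
  Position 4: 'g'
  Position 3: 'i'
  Position 2: 'm'
  Position 1: 'f'
  Position 0: 'o'
Reversed: iaogimfo

iaogimfo


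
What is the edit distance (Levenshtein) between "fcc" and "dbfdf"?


Computing edit distance: "fcc" -> "dbfdf"
DP table:
           d    b    f    d    f
      0    1    2    3    4    5
  f   1    1    2    2    3    4
  c   2    2    2    3    3    4
  c   3    3    3    3    4    4
Edit distance = dp[3][5] = 4

4


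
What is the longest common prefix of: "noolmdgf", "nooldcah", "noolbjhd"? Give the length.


Words: noolmdgf, nooldcah, noolbjhd
  Position 0: all 'n' => match
  Position 1: all 'o' => match
  Position 2: all 'o' => match
  Position 3: all 'l' => match
  Position 4: ('m', 'd', 'b') => mismatch, stop
LCP = "nool" (length 4)

4


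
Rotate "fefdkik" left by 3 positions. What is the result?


Input: "fefdkik", rotate left by 3
First 3 characters: "fef"
Remaining characters: "dkik"
Concatenate remaining + first: "dkik" + "fef" = "dkikfef"

dkikfef


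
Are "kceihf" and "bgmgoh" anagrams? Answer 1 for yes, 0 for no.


Strings: "kceihf", "bgmgoh"
Sorted first:  cefhik
Sorted second: bgghmo
Differ at position 0: 'c' vs 'b' => not anagrams

0


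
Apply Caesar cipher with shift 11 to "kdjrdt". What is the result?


Caesar cipher: shift "kdjrdt" by 11
  'k' (pos 10) + 11 = pos 21 = 'v'
  'd' (pos 3) + 11 = pos 14 = 'o'
  'j' (pos 9) + 11 = pos 20 = 'u'
  'r' (pos 17) + 11 = pos 2 = 'c'
  'd' (pos 3) + 11 = pos 14 = 'o'
  't' (pos 19) + 11 = pos 4 = 'e'
Result: voucoe

voucoe


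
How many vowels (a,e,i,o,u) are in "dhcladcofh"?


Input: dhcladcofh
Checking each character:
  'd' at position 0: consonant
  'h' at position 1: consonant
  'c' at position 2: consonant
  'l' at position 3: consonant
  'a' at position 4: vowel (running total: 1)
  'd' at position 5: consonant
  'c' at position 6: consonant
  'o' at position 7: vowel (running total: 2)
  'f' at position 8: consonant
  'h' at position 9: consonant
Total vowels: 2

2


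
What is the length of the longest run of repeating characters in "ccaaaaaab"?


Input: "ccaaaaaab"
Scanning for longest run:
  Position 1 ('c'): continues run of 'c', length=2
  Position 2 ('a'): new char, reset run to 1
  Position 3 ('a'): continues run of 'a', length=2
  Position 4 ('a'): continues run of 'a', length=3
  Position 5 ('a'): continues run of 'a', length=4
  Position 6 ('a'): continues run of 'a', length=5
  Position 7 ('a'): continues run of 'a', length=6
  Position 8 ('b'): new char, reset run to 1
Longest run: 'a' with length 6

6


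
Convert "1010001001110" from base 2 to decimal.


Input: "1010001001110" in base 2
Positional expansion:
  Digit '1' (value 1) x 2^12 = 4096
  Digit '0' (value 0) x 2^11 = 0
  Digit '1' (value 1) x 2^10 = 1024
  Digit '0' (value 0) x 2^9 = 0
  Digit '0' (value 0) x 2^8 = 0
  Digit '0' (value 0) x 2^7 = 0
  Digit '1' (value 1) x 2^6 = 64
  Digit '0' (value 0) x 2^5 = 0
  Digit '0' (value 0) x 2^4 = 0
  Digit '1' (value 1) x 2^3 = 8
  Digit '1' (value 1) x 2^2 = 4
  Digit '1' (value 1) x 2^1 = 2
  Digit '0' (value 0) x 2^0 = 0
Sum = 5198

5198


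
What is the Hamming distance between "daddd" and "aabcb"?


Comparing "daddd" and "aabcb" position by position:
  Position 0: 'd' vs 'a' => differ
  Position 1: 'a' vs 'a' => same
  Position 2: 'd' vs 'b' => differ
  Position 3: 'd' vs 'c' => differ
  Position 4: 'd' vs 'b' => differ
Total differences (Hamming distance): 4

4


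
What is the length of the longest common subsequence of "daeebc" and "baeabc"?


LCS of "daeebc" and "baeabc"
DP table:
           b    a    e    a    b    c
      0    0    0    0    0    0    0
  d   0    0    0    0    0    0    0
  a   0    0    1    1    1    1    1
  e   0    0    1    2    2    2    2
  e   0    0    1    2    2    2    2
  b   0    1    1    2    2    3    3
  c   0    1    1    2    2    3    4
LCS length = dp[6][6] = 4

4


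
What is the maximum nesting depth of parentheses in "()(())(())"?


Input: "()(())(())"
Tracking depth:
  Position 0 '(': depth becomes 1
  Position 1 ')': depth becomes 0
  Position 2 '(': depth becomes 1
  Position 3 '(': depth becomes 2
  Position 4 ')': depth becomes 1
  Position 5 ')': depth becomes 0
  Position 6 '(': depth becomes 1
  Position 7 '(': depth becomes 2
  Position 8 ')': depth becomes 1
  Position 9 ')': depth becomes 0
Maximum depth reached: 2

2


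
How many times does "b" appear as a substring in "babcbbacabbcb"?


Searching for "b" in "babcbbacabbcb"
Scanning each position:
  Position 0: "b" => MATCH
  Position 1: "a" => no
  Position 2: "b" => MATCH
  Position 3: "c" => no
  Position 4: "b" => MATCH
  Position 5: "b" => MATCH
  Position 6: "a" => no
  Position 7: "c" => no
  Position 8: "a" => no
  Position 9: "b" => MATCH
  Position 10: "b" => MATCH
  Position 11: "c" => no
  Position 12: "b" => MATCH
Total occurrences: 7

7


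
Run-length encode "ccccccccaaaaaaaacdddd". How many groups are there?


Input: ccccccccaaaaaaaacdddd
Scanning for consecutive runs:
  Group 1: 'c' x 8 (positions 0-7)
  Group 2: 'a' x 8 (positions 8-15)
  Group 3: 'c' x 1 (positions 16-16)
  Group 4: 'd' x 4 (positions 17-20)
Total groups: 4

4


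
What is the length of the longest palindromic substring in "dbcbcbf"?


Input: "dbcbcbf"
Checking substrings for palindromes:
  [1:6] "bcbcb" (len 5) => palindrome
  [1:4] "bcb" (len 3) => palindrome
  [2:5] "cbc" (len 3) => palindrome
  [3:6] "bcb" (len 3) => palindrome
Longest palindromic substring: "bcbcb" with length 5

5


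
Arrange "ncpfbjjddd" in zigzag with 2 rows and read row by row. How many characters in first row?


Zigzag "ncpfbjjddd" into 2 rows:
Placing characters:
  'n' => row 0
  'c' => row 1
  'p' => row 0
  'f' => row 1
  'b' => row 0
  'j' => row 1
  'j' => row 0
  'd' => row 1
  'd' => row 0
  'd' => row 1
Rows:
  Row 0: "npbjd"
  Row 1: "cfjdd"
First row length: 5

5


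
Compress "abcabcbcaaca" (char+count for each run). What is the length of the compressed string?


Input: abcabcbcaaca
Runs:
  'a' x 1 => "a1"
  'b' x 1 => "b1"
  'c' x 1 => "c1"
  'a' x 1 => "a1"
  'b' x 1 => "b1"
  'c' x 1 => "c1"
  'b' x 1 => "b1"
  'c' x 1 => "c1"
  'a' x 2 => "a2"
  'c' x 1 => "c1"
  'a' x 1 => "a1"
Compressed: "a1b1c1a1b1c1b1c1a2c1a1"
Compressed length: 22

22


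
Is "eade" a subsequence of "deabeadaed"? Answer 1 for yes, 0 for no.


Check if "eade" is a subsequence of "deabeadaed"
Greedy scan:
  Position 0 ('d'): no match needed
  Position 1 ('e'): matches sub[0] = 'e'
  Position 2 ('a'): matches sub[1] = 'a'
  Position 3 ('b'): no match needed
  Position 4 ('e'): no match needed
  Position 5 ('a'): no match needed
  Position 6 ('d'): matches sub[2] = 'd'
  Position 7 ('a'): no match needed
  Position 8 ('e'): matches sub[3] = 'e'
  Position 9 ('d'): no match needed
All 4 characters matched => is a subsequence

1


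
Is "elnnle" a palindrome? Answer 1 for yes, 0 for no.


Input: elnnle
Reversed: elnnle
  Compare pos 0 ('e') with pos 5 ('e'): match
  Compare pos 1 ('l') with pos 4 ('l'): match
  Compare pos 2 ('n') with pos 3 ('n'): match
Result: palindrome

1


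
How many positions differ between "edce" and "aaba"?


Comparing "edce" and "aaba" position by position:
  Position 0: 'e' vs 'a' => DIFFER
  Position 1: 'd' vs 'a' => DIFFER
  Position 2: 'c' vs 'b' => DIFFER
  Position 3: 'e' vs 'a' => DIFFER
Positions that differ: 4

4


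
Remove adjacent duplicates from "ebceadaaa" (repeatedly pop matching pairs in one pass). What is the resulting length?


Input: ebceadaaa
Stack-based adjacent duplicate removal:
  Read 'e': push. Stack: e
  Read 'b': push. Stack: eb
  Read 'c': push. Stack: ebc
  Read 'e': push. Stack: ebce
  Read 'a': push. Stack: ebcea
  Read 'd': push. Stack: ebcead
  Read 'a': push. Stack: ebceada
  Read 'a': matches stack top 'a' => pop. Stack: ebcead
  Read 'a': push. Stack: ebceada
Final stack: "ebceada" (length 7)

7


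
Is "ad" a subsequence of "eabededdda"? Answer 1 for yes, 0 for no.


Check if "ad" is a subsequence of "eabededdda"
Greedy scan:
  Position 0 ('e'): no match needed
  Position 1 ('a'): matches sub[0] = 'a'
  Position 2 ('b'): no match needed
  Position 3 ('e'): no match needed
  Position 4 ('d'): matches sub[1] = 'd'
  Position 5 ('e'): no match needed
  Position 6 ('d'): no match needed
  Position 7 ('d'): no match needed
  Position 8 ('d'): no match needed
  Position 9 ('a'): no match needed
All 2 characters matched => is a subsequence

1


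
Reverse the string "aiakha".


Input: aiakha
Reading characters right to left:
  Position 5: 'a'
  Position 4: 'h'
  Position 3: 'k'
  Position 2: 'a'
  Position 1: 'i'
  Position 0: 'a'
Reversed: ahkaia

ahkaia


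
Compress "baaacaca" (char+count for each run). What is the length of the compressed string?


Input: baaacaca
Runs:
  'b' x 1 => "b1"
  'a' x 3 => "a3"
  'c' x 1 => "c1"
  'a' x 1 => "a1"
  'c' x 1 => "c1"
  'a' x 1 => "a1"
Compressed: "b1a3c1a1c1a1"
Compressed length: 12

12


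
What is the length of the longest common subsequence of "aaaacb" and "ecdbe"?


LCS of "aaaacb" and "ecdbe"
DP table:
           e    c    d    b    e
      0    0    0    0    0    0
  a   0    0    0    0    0    0
  a   0    0    0    0    0    0
  a   0    0    0    0    0    0
  a   0    0    0    0    0    0
  c   0    0    1    1    1    1
  b   0    0    1    1    2    2
LCS length = dp[6][5] = 2

2


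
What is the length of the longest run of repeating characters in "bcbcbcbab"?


Input: "bcbcbcbab"
Scanning for longest run:
  Position 1 ('c'): new char, reset run to 1
  Position 2 ('b'): new char, reset run to 1
  Position 3 ('c'): new char, reset run to 1
  Position 4 ('b'): new char, reset run to 1
  Position 5 ('c'): new char, reset run to 1
  Position 6 ('b'): new char, reset run to 1
  Position 7 ('a'): new char, reset run to 1
  Position 8 ('b'): new char, reset run to 1
Longest run: 'b' with length 1

1


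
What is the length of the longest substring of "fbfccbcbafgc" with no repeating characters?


Input: "fbfccbcbafgc"
Sliding window (track last position of each char):
  Position 0 ('f'): window [0,0] length 1 -- new best
  Position 1 ('b'): window [0,1] length 2 -- new best
  Position 2 ('f'): repeat (last at 0), move window start to 1
  Position 2 ('f'): window [1,2] length 2
  Position 3 ('c'): window [1,3] length 3 -- new best
  Position 4 ('c'): repeat (last at 3), move window start to 4
  Position 4 ('c'): window [4,4] length 1
  Position 5 ('b'): window [4,5] length 2
  Position 6 ('c'): repeat (last at 4), move window start to 5
  Position 6 ('c'): window [5,6] length 2
  Position 7 ('b'): repeat (last at 5), move window start to 6
  Position 7 ('b'): window [6,7] length 2
  Position 8 ('a'): window [6,8] length 3
  Position 9 ('f'): window [6,9] length 4 -- new best
  Position 10 ('g'): window [6,10] length 5 -- new best
  Position 11 ('c'): repeat (last at 6), move window start to 7
  Position 11 ('c'): window [7,11] length 5
Longest substring with no repeats: "cbafg" with length 5

5


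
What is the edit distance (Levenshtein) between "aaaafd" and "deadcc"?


Computing edit distance: "aaaafd" -> "deadcc"
DP table:
           d    e    a    d    c    c
      0    1    2    3    4    5    6
  a   1    1    2    2    3    4    5
  a   2    2    2    2    3    4    5
  a   3    3    3    2    3    4    5
  a   4    4    4    3    3    4    5
  f   5    5    5    4    4    4    5
  d   6    5    6    5    4    5    5
Edit distance = dp[6][6] = 5

5


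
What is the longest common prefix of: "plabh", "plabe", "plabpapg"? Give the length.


Words: plabh, plabe, plabpapg
  Position 0: all 'p' => match
  Position 1: all 'l' => match
  Position 2: all 'a' => match
  Position 3: all 'b' => match
  Position 4: ('h', 'e', 'p') => mismatch, stop
LCP = "plab" (length 4)

4


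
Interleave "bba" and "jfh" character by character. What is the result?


Interleaving "bba" and "jfh":
  Position 0: 'b' from first, 'j' from second => "bj"
  Position 1: 'b' from first, 'f' from second => "bf"
  Position 2: 'a' from first, 'h' from second => "ah"
Result: bjbfah

bjbfah


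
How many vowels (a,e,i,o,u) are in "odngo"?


Input: odngo
Checking each character:
  'o' at position 0: vowel (running total: 1)
  'd' at position 1: consonant
  'n' at position 2: consonant
  'g' at position 3: consonant
  'o' at position 4: vowel (running total: 2)
Total vowels: 2

2


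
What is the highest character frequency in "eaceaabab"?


Input: eaceaabab
Character counts:
  'a': 4
  'b': 2
  'c': 1
  'e': 2
Maximum frequency: 4

4


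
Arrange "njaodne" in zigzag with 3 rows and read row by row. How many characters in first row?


Zigzag "njaodne" into 3 rows:
Placing characters:
  'n' => row 0
  'j' => row 1
  'a' => row 2
  'o' => row 1
  'd' => row 0
  'n' => row 1
  'e' => row 2
Rows:
  Row 0: "nd"
  Row 1: "jon"
  Row 2: "ae"
First row length: 2

2


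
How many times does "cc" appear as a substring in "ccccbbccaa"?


Searching for "cc" in "ccccbbccaa"
Scanning each position:
  Position 0: "cc" => MATCH
  Position 1: "cc" => MATCH
  Position 2: "cc" => MATCH
  Position 3: "cb" => no
  Position 4: "bb" => no
  Position 5: "bc" => no
  Position 6: "cc" => MATCH
  Position 7: "ca" => no
  Position 8: "aa" => no
Total occurrences: 4

4


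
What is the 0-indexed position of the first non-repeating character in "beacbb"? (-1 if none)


Input: beacbb
Character frequencies:
  'a': 1
  'b': 3
  'c': 1
  'e': 1
Scanning left to right for freq == 1:
  Position 0 ('b'): freq=3, skip
  Position 1 ('e'): unique! => answer = 1

1


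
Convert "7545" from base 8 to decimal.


Input: "7545" in base 8
Positional expansion:
  Digit '7' (value 7) x 8^3 = 3584
  Digit '5' (value 5) x 8^2 = 320
  Digit '4' (value 4) x 8^1 = 32
  Digit '5' (value 5) x 8^0 = 5
Sum = 3941

3941


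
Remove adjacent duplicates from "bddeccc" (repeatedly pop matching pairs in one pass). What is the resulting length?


Input: bddeccc
Stack-based adjacent duplicate removal:
  Read 'b': push. Stack: b
  Read 'd': push. Stack: bd
  Read 'd': matches stack top 'd' => pop. Stack: b
  Read 'e': push. Stack: be
  Read 'c': push. Stack: bec
  Read 'c': matches stack top 'c' => pop. Stack: be
  Read 'c': push. Stack: bec
Final stack: "bec" (length 3)

3


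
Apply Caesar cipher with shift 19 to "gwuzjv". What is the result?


Caesar cipher: shift "gwuzjv" by 19
  'g' (pos 6) + 19 = pos 25 = 'z'
  'w' (pos 22) + 19 = pos 15 = 'p'
  'u' (pos 20) + 19 = pos 13 = 'n'
  'z' (pos 25) + 19 = pos 18 = 's'
  'j' (pos 9) + 19 = pos 2 = 'c'
  'v' (pos 21) + 19 = pos 14 = 'o'
Result: zpnsco

zpnsco


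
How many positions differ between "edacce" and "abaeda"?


Comparing "edacce" and "abaeda" position by position:
  Position 0: 'e' vs 'a' => DIFFER
  Position 1: 'd' vs 'b' => DIFFER
  Position 2: 'a' vs 'a' => same
  Position 3: 'c' vs 'e' => DIFFER
  Position 4: 'c' vs 'd' => DIFFER
  Position 5: 'e' vs 'a' => DIFFER
Positions that differ: 5

5


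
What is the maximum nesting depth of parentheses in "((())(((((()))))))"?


Input: "((())(((((()))))))"
Tracking depth:
  Position 0 '(': depth becomes 1
  Position 1 '(': depth becomes 2
  Position 2 '(': depth becomes 3
  Position 3 ')': depth becomes 2
  Position 4 ')': depth becomes 1
  Position 5 '(': depth becomes 2
  Position 6 '(': depth becomes 3
  Position 7 '(': depth becomes 4
  Position 8 '(': depth becomes 5
  Position 9 '(': depth becomes 6
  Position 10 '(': depth becomes 7
  Position 11 ')': depth becomes 6
  Position 12 ')': depth becomes 5
  Position 13 ')': depth becomes 4
  Position 14 ')': depth becomes 3
  Position 15 ')': depth becomes 2
  Position 16 ')': depth becomes 1
  Position 17 ')': depth becomes 0
Maximum depth reached: 7

7


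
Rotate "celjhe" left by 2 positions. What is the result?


Input: "celjhe", rotate left by 2
First 2 characters: "ce"
Remaining characters: "ljhe"
Concatenate remaining + first: "ljhe" + "ce" = "ljhece"

ljhece


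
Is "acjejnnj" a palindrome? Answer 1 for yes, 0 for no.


Input: acjejnnj
Reversed: jnnjejca
  Compare pos 0 ('a') with pos 7 ('j'): MISMATCH
  Compare pos 1 ('c') with pos 6 ('n'): MISMATCH
  Compare pos 2 ('j') with pos 5 ('n'): MISMATCH
  Compare pos 3 ('e') with pos 4 ('j'): MISMATCH
Result: not a palindrome

0


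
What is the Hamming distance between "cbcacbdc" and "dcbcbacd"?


Comparing "cbcacbdc" and "dcbcbacd" position by position:
  Position 0: 'c' vs 'd' => differ
  Position 1: 'b' vs 'c' => differ
  Position 2: 'c' vs 'b' => differ
  Position 3: 'a' vs 'c' => differ
  Position 4: 'c' vs 'b' => differ
  Position 5: 'b' vs 'a' => differ
  Position 6: 'd' vs 'c' => differ
  Position 7: 'c' vs 'd' => differ
Total differences (Hamming distance): 8

8


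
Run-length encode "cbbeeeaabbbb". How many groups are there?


Input: cbbeeeaabbbb
Scanning for consecutive runs:
  Group 1: 'c' x 1 (positions 0-0)
  Group 2: 'b' x 2 (positions 1-2)
  Group 3: 'e' x 3 (positions 3-5)
  Group 4: 'a' x 2 (positions 6-7)
  Group 5: 'b' x 4 (positions 8-11)
Total groups: 5

5


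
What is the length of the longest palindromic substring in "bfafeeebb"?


Input: "bfafeeebb"
Checking substrings for palindromes:
  [1:4] "faf" (len 3) => palindrome
  [4:7] "eee" (len 3) => palindrome
  [4:6] "ee" (len 2) => palindrome
  [5:7] "ee" (len 2) => palindrome
  [7:9] "bb" (len 2) => palindrome
Longest palindromic substring: "faf" with length 3

3


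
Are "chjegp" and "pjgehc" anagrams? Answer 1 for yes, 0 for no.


Strings: "chjegp", "pjgehc"
Sorted first:  ceghjp
Sorted second: ceghjp
Sorted forms match => anagrams

1


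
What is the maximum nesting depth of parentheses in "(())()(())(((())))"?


Input: "(())()(())(((())))"
Tracking depth:
  Position 0 '(': depth becomes 1
  Position 1 '(': depth becomes 2
  Position 2 ')': depth becomes 1
  Position 3 ')': depth becomes 0
  Position 4 '(': depth becomes 1
  Position 5 ')': depth becomes 0
  Position 6 '(': depth becomes 1
  Position 7 '(': depth becomes 2
  Position 8 ')': depth becomes 1
  Position 9 ')': depth becomes 0
  Position 10 '(': depth becomes 1
  Position 11 '(': depth becomes 2
  Position 12 '(': depth becomes 3
  Position 13 '(': depth becomes 4
  Position 14 ')': depth becomes 3
  Position 15 ')': depth becomes 2
  Position 16 ')': depth becomes 1
  Position 17 ')': depth becomes 0
Maximum depth reached: 4

4


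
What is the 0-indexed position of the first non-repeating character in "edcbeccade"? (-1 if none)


Input: edcbeccade
Character frequencies:
  'a': 1
  'b': 1
  'c': 3
  'd': 2
  'e': 3
Scanning left to right for freq == 1:
  Position 0 ('e'): freq=3, skip
  Position 1 ('d'): freq=2, skip
  Position 2 ('c'): freq=3, skip
  Position 3 ('b'): unique! => answer = 3

3


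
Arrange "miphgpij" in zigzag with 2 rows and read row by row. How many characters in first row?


Zigzag "miphgpij" into 2 rows:
Placing characters:
  'm' => row 0
  'i' => row 1
  'p' => row 0
  'h' => row 1
  'g' => row 0
  'p' => row 1
  'i' => row 0
  'j' => row 1
Rows:
  Row 0: "mpgi"
  Row 1: "ihpj"
First row length: 4

4


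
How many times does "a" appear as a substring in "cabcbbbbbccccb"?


Searching for "a" in "cabcbbbbbccccb"
Scanning each position:
  Position 0: "c" => no
  Position 1: "a" => MATCH
  Position 2: "b" => no
  Position 3: "c" => no
  Position 4: "b" => no
  Position 5: "b" => no
  Position 6: "b" => no
  Position 7: "b" => no
  Position 8: "b" => no
  Position 9: "c" => no
  Position 10: "c" => no
  Position 11: "c" => no
  Position 12: "c" => no
  Position 13: "b" => no
Total occurrences: 1

1


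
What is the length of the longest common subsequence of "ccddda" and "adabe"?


LCS of "ccddda" and "adabe"
DP table:
           a    d    a    b    e
      0    0    0    0    0    0
  c   0    0    0    0    0    0
  c   0    0    0    0    0    0
  d   0    0    1    1    1    1
  d   0    0    1    1    1    1
  d   0    0    1    1    1    1
  a   0    1    1    2    2    2
LCS length = dp[6][5] = 2

2


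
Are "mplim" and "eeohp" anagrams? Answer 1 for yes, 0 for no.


Strings: "mplim", "eeohp"
Sorted first:  ilmmp
Sorted second: eehop
Differ at position 0: 'i' vs 'e' => not anagrams

0


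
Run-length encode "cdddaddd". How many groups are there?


Input: cdddaddd
Scanning for consecutive runs:
  Group 1: 'c' x 1 (positions 0-0)
  Group 2: 'd' x 3 (positions 1-3)
  Group 3: 'a' x 1 (positions 4-4)
  Group 4: 'd' x 3 (positions 5-7)
Total groups: 4

4


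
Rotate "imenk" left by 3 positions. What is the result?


Input: "imenk", rotate left by 3
First 3 characters: "ime"
Remaining characters: "nk"
Concatenate remaining + first: "nk" + "ime" = "nkime"

nkime


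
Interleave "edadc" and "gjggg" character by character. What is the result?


Interleaving "edadc" and "gjggg":
  Position 0: 'e' from first, 'g' from second => "eg"
  Position 1: 'd' from first, 'j' from second => "dj"
  Position 2: 'a' from first, 'g' from second => "ag"
  Position 3: 'd' from first, 'g' from second => "dg"
  Position 4: 'c' from first, 'g' from second => "cg"
Result: egdjagdgcg

egdjagdgcg


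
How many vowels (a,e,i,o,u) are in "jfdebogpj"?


Input: jfdebogpj
Checking each character:
  'j' at position 0: consonant
  'f' at position 1: consonant
  'd' at position 2: consonant
  'e' at position 3: vowel (running total: 1)
  'b' at position 4: consonant
  'o' at position 5: vowel (running total: 2)
  'g' at position 6: consonant
  'p' at position 7: consonant
  'j' at position 8: consonant
Total vowels: 2

2


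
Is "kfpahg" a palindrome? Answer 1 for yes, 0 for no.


Input: kfpahg
Reversed: ghapfk
  Compare pos 0 ('k') with pos 5 ('g'): MISMATCH
  Compare pos 1 ('f') with pos 4 ('h'): MISMATCH
  Compare pos 2 ('p') with pos 3 ('a'): MISMATCH
Result: not a palindrome

0


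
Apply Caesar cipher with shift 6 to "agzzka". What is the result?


Caesar cipher: shift "agzzka" by 6
  'a' (pos 0) + 6 = pos 6 = 'g'
  'g' (pos 6) + 6 = pos 12 = 'm'
  'z' (pos 25) + 6 = pos 5 = 'f'
  'z' (pos 25) + 6 = pos 5 = 'f'
  'k' (pos 10) + 6 = pos 16 = 'q'
  'a' (pos 0) + 6 = pos 6 = 'g'
Result: gmffqg

gmffqg


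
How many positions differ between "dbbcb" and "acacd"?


Comparing "dbbcb" and "acacd" position by position:
  Position 0: 'd' vs 'a' => DIFFER
  Position 1: 'b' vs 'c' => DIFFER
  Position 2: 'b' vs 'a' => DIFFER
  Position 3: 'c' vs 'c' => same
  Position 4: 'b' vs 'd' => DIFFER
Positions that differ: 4

4


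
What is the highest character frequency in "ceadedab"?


Input: ceadedab
Character counts:
  'a': 2
  'b': 1
  'c': 1
  'd': 2
  'e': 2
Maximum frequency: 2

2


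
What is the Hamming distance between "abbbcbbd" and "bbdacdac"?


Comparing "abbbcbbd" and "bbdacdac" position by position:
  Position 0: 'a' vs 'b' => differ
  Position 1: 'b' vs 'b' => same
  Position 2: 'b' vs 'd' => differ
  Position 3: 'b' vs 'a' => differ
  Position 4: 'c' vs 'c' => same
  Position 5: 'b' vs 'd' => differ
  Position 6: 'b' vs 'a' => differ
  Position 7: 'd' vs 'c' => differ
Total differences (Hamming distance): 6

6


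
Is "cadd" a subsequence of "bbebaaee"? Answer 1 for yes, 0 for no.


Check if "cadd" is a subsequence of "bbebaaee"
Greedy scan:
  Position 0 ('b'): no match needed
  Position 1 ('b'): no match needed
  Position 2 ('e'): no match needed
  Position 3 ('b'): no match needed
  Position 4 ('a'): no match needed
  Position 5 ('a'): no match needed
  Position 6 ('e'): no match needed
  Position 7 ('e'): no match needed
Only matched 0/4 characters => not a subsequence

0


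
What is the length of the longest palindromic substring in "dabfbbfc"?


Input: "dabfbbfc"
Checking substrings for palindromes:
  [3:7] "fbbf" (len 4) => palindrome
  [2:5] "bfb" (len 3) => palindrome
  [4:6] "bb" (len 2) => palindrome
Longest palindromic substring: "fbbf" with length 4

4


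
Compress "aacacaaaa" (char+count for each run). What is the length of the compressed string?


Input: aacacaaaa
Runs:
  'a' x 2 => "a2"
  'c' x 1 => "c1"
  'a' x 1 => "a1"
  'c' x 1 => "c1"
  'a' x 4 => "a4"
Compressed: "a2c1a1c1a4"
Compressed length: 10

10


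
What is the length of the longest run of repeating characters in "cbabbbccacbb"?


Input: "cbabbbccacbb"
Scanning for longest run:
  Position 1 ('b'): new char, reset run to 1
  Position 2 ('a'): new char, reset run to 1
  Position 3 ('b'): new char, reset run to 1
  Position 4 ('b'): continues run of 'b', length=2
  Position 5 ('b'): continues run of 'b', length=3
  Position 6 ('c'): new char, reset run to 1
  Position 7 ('c'): continues run of 'c', length=2
  Position 8 ('a'): new char, reset run to 1
  Position 9 ('c'): new char, reset run to 1
  Position 10 ('b'): new char, reset run to 1
  Position 11 ('b'): continues run of 'b', length=2
Longest run: 'b' with length 3

3


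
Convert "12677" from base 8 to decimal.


Input: "12677" in base 8
Positional expansion:
  Digit '1' (value 1) x 8^4 = 4096
  Digit '2' (value 2) x 8^3 = 1024
  Digit '6' (value 6) x 8^2 = 384
  Digit '7' (value 7) x 8^1 = 56
  Digit '7' (value 7) x 8^0 = 7
Sum = 5567

5567


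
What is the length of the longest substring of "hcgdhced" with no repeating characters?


Input: "hcgdhced"
Sliding window (track last position of each char):
  Position 0 ('h'): window [0,0] length 1 -- new best
  Position 1 ('c'): window [0,1] length 2 -- new best
  Position 2 ('g'): window [0,2] length 3 -- new best
  Position 3 ('d'): window [0,3] length 4 -- new best
  Position 4 ('h'): repeat (last at 0), move window start to 1
  Position 4 ('h'): window [1,4] length 4
  Position 5 ('c'): repeat (last at 1), move window start to 2
  Position 5 ('c'): window [2,5] length 4
  Position 6 ('e'): window [2,6] length 5 -- new best
  Position 7 ('d'): repeat (last at 3), move window start to 4
  Position 7 ('d'): window [4,7] length 4
Longest substring with no repeats: "gdhce" with length 5

5


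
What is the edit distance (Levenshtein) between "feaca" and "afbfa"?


Computing edit distance: "feaca" -> "afbfa"
DP table:
           a    f    b    f    a
      0    1    2    3    4    5
  f   1    1    1    2    3    4
  e   2    2    2    2    3    4
  a   3    2    3    3    3    3
  c   4    3    3    4    4    4
  a   5    4    4    4    5    4
Edit distance = dp[5][5] = 4

4


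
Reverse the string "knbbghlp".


Input: knbbghlp
Reading characters right to left:
  Position 7: 'p'
  Position 6: 'l'
  Position 5: 'h'
  Position 4: 'g'
  Position 3: 'b'
  Position 2: 'b'
  Position 1: 'n'
  Position 0: 'k'
Reversed: plhgbbnk

plhgbbnk


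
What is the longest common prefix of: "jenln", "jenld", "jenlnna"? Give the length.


Words: jenln, jenld, jenlnna
  Position 0: all 'j' => match
  Position 1: all 'e' => match
  Position 2: all 'n' => match
  Position 3: all 'l' => match
  Position 4: ('n', 'd', 'n') => mismatch, stop
LCP = "jenl" (length 4)

4


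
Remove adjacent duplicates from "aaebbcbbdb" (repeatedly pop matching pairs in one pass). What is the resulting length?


Input: aaebbcbbdb
Stack-based adjacent duplicate removal:
  Read 'a': push. Stack: a
  Read 'a': matches stack top 'a' => pop. Stack: (empty)
  Read 'e': push. Stack: e
  Read 'b': push. Stack: eb
  Read 'b': matches stack top 'b' => pop. Stack: e
  Read 'c': push. Stack: ec
  Read 'b': push. Stack: ecb
  Read 'b': matches stack top 'b' => pop. Stack: ec
  Read 'd': push. Stack: ecd
  Read 'b': push. Stack: ecdb
Final stack: "ecdb" (length 4)

4


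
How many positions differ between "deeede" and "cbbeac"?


Comparing "deeede" and "cbbeac" position by position:
  Position 0: 'd' vs 'c' => DIFFER
  Position 1: 'e' vs 'b' => DIFFER
  Position 2: 'e' vs 'b' => DIFFER
  Position 3: 'e' vs 'e' => same
  Position 4: 'd' vs 'a' => DIFFER
  Position 5: 'e' vs 'c' => DIFFER
Positions that differ: 5

5


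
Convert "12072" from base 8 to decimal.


Input: "12072" in base 8
Positional expansion:
  Digit '1' (value 1) x 8^4 = 4096
  Digit '2' (value 2) x 8^3 = 1024
  Digit '0' (value 0) x 8^2 = 0
  Digit '7' (value 7) x 8^1 = 56
  Digit '2' (value 2) x 8^0 = 2
Sum = 5178

5178


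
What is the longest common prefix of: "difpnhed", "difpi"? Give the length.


Words: difpnhed, difpi
  Position 0: all 'd' => match
  Position 1: all 'i' => match
  Position 2: all 'f' => match
  Position 3: all 'p' => match
  Position 4: ('n', 'i') => mismatch, stop
LCP = "difp" (length 4)

4


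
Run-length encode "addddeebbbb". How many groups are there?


Input: addddeebbbb
Scanning for consecutive runs:
  Group 1: 'a' x 1 (positions 0-0)
  Group 2: 'd' x 4 (positions 1-4)
  Group 3: 'e' x 2 (positions 5-6)
  Group 4: 'b' x 4 (positions 7-10)
Total groups: 4

4


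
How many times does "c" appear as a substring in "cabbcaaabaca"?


Searching for "c" in "cabbcaaabaca"
Scanning each position:
  Position 0: "c" => MATCH
  Position 1: "a" => no
  Position 2: "b" => no
  Position 3: "b" => no
  Position 4: "c" => MATCH
  Position 5: "a" => no
  Position 6: "a" => no
  Position 7: "a" => no
  Position 8: "b" => no
  Position 9: "a" => no
  Position 10: "c" => MATCH
  Position 11: "a" => no
Total occurrences: 3

3
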